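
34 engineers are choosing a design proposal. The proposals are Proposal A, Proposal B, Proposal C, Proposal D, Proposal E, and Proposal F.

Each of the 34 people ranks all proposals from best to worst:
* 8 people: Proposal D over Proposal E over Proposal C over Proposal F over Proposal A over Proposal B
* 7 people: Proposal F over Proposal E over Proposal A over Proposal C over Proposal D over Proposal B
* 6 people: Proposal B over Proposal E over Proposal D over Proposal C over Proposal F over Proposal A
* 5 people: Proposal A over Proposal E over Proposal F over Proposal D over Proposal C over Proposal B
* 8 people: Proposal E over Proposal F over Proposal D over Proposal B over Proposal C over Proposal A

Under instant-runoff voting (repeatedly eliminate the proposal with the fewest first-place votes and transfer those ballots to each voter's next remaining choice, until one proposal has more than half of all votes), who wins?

Proposal E

Round 1: Proposal A 5, Proposal B 6, Proposal C 0, Proposal D 8, Proposal E 8, Proposal F 7. Proposal C eliminated.
Round 2: Proposal A 5, Proposal B 6, Proposal D 8, Proposal E 8, Proposal F 7. Proposal A eliminated.
Round 3: Proposal B 6, Proposal D 8, Proposal E 13, Proposal F 7. Proposal B eliminated.
Round 4: Proposal D 8, Proposal E 19, Proposal F 7. Proposal E has a majority (≥18).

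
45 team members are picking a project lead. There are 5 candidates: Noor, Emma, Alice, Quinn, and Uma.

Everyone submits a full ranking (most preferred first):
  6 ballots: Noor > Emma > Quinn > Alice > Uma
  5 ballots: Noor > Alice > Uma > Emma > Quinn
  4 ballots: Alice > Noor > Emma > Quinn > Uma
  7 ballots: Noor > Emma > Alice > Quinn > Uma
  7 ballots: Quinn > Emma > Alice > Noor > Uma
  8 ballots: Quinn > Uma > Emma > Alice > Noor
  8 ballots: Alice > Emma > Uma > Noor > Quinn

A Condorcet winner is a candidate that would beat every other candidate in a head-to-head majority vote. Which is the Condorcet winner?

Emma

Emma vs Noor: 23–22
Emma vs Alice: 28–17
Emma vs Quinn: 30–15
Emma vs Uma: 32–13
Emma beats every other candidate.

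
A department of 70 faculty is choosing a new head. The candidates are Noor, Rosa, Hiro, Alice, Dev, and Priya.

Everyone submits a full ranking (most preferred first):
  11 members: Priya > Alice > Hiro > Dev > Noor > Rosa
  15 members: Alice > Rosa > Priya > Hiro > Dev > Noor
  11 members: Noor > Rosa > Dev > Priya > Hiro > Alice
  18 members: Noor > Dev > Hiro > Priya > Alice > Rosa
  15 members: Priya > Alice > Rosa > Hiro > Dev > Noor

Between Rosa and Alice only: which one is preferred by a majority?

Alice

Rosa is ranked above Alice on 11 ballots; Alice above Rosa on 59.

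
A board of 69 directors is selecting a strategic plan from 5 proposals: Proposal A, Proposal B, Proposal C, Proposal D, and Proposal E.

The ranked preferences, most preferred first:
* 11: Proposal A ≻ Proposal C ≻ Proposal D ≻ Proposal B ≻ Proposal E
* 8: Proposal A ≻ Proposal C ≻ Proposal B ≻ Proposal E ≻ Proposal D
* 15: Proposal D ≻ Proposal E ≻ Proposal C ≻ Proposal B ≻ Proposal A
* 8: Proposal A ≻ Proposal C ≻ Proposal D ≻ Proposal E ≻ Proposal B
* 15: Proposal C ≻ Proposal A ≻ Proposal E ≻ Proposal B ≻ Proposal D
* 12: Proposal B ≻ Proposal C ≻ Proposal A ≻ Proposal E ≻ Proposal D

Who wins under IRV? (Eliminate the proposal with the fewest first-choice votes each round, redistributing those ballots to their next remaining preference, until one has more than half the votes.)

Proposal C

Round 1: Proposal A 27, Proposal B 12, Proposal C 15, Proposal D 15, Proposal E 0. Proposal E eliminated.
Round 2: Proposal A 27, Proposal B 12, Proposal C 15, Proposal D 15. Proposal B eliminated.
Round 3: Proposal A 27, Proposal C 27, Proposal D 15. Proposal D eliminated.
Round 4: Proposal A 27, Proposal C 42. Proposal C has a majority (≥35).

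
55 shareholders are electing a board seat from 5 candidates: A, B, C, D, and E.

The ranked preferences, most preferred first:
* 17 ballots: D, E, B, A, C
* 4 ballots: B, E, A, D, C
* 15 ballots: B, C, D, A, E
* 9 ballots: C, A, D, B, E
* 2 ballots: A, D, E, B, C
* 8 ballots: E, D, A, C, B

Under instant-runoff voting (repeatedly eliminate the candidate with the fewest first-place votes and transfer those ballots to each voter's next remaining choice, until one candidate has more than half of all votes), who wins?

D

Round 1: A 2, B 19, C 9, D 17, E 8. A eliminated.
Round 2: B 19, C 9, D 19, E 8. E eliminated.
Round 3: B 19, C 9, D 27. C eliminated.
Round 4: B 19, D 36. D has a majority (≥28).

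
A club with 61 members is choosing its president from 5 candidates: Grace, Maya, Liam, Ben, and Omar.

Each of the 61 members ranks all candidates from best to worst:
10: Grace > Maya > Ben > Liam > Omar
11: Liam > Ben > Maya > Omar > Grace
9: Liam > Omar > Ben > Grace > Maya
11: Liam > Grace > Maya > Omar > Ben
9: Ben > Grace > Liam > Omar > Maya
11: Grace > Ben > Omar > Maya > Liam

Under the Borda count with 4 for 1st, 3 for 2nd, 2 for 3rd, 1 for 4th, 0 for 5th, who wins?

Grace

Grace: 10×4 + 11×0 + 9×1 + 11×3 + 9×3 + 11×4 = 153
Maya: 10×3 + 11×2 + 9×0 + 11×2 + 9×0 + 11×1 = 85
Liam: 10×1 + 11×4 + 9×4 + 11×4 + 9×2 + 11×0 = 152
Ben: 10×2 + 11×3 + 9×2 + 11×0 + 9×4 + 11×3 = 140
Omar: 10×0 + 11×1 + 9×3 + 11×1 + 9×1 + 11×2 = 80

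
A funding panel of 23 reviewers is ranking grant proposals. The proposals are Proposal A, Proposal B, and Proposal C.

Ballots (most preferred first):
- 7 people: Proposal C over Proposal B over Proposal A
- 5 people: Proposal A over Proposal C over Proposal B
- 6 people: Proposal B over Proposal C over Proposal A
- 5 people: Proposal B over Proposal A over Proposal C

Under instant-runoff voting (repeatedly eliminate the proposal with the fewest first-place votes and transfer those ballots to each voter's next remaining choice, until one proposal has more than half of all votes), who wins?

Round 1: Proposal A 5, Proposal B 11, Proposal C 7. Proposal A eliminated.
Round 2: Proposal B 11, Proposal C 12. Proposal C has a majority (≥12).

Proposal C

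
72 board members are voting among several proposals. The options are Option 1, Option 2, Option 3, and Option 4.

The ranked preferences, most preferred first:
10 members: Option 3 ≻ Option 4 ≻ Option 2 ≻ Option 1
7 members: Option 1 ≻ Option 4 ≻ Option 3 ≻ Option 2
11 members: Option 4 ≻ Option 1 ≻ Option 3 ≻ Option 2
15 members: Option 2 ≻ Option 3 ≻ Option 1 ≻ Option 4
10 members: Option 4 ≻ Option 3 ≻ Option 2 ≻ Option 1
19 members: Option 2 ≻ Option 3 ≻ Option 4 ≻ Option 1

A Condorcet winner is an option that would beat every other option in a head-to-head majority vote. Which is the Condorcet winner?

Option 3 vs Option 1: 54–18
Option 3 vs Option 2: 38–34
Option 3 vs Option 4: 44–28
Option 3 beats every other option.

Option 3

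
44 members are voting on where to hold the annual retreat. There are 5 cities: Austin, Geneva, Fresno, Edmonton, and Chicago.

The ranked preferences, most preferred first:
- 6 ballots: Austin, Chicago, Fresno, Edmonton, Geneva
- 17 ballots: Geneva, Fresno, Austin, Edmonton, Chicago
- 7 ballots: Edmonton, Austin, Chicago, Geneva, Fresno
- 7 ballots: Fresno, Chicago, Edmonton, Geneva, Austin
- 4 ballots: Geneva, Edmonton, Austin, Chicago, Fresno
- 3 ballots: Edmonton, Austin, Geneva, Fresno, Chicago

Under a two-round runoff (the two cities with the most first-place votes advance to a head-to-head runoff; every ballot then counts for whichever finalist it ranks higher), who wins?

Round 1 first-place votes: Austin 6, Geneva 21, Fresno 7, Edmonton 10, Chicago 0. Geneva and Edmonton advance.
Runoff: Geneva is ranked above Edmonton on 21 ballots, Edmonton above Geneva on 23.

Edmonton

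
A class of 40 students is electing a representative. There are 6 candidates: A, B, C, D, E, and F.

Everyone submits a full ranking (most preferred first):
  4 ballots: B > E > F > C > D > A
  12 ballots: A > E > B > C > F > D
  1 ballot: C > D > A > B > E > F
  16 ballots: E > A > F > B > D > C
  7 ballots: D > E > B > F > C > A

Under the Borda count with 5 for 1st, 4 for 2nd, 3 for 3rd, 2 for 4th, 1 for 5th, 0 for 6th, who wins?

E

A: 4×0 + 12×5 + 1×3 + 16×4 + 7×0 = 127
B: 4×5 + 12×3 + 1×2 + 16×2 + 7×3 = 111
C: 4×2 + 12×2 + 1×5 + 16×0 + 7×1 = 44
D: 4×1 + 12×0 + 1×4 + 16×1 + 7×5 = 59
E: 4×4 + 12×4 + 1×1 + 16×5 + 7×4 = 173
F: 4×3 + 12×1 + 1×0 + 16×3 + 7×2 = 86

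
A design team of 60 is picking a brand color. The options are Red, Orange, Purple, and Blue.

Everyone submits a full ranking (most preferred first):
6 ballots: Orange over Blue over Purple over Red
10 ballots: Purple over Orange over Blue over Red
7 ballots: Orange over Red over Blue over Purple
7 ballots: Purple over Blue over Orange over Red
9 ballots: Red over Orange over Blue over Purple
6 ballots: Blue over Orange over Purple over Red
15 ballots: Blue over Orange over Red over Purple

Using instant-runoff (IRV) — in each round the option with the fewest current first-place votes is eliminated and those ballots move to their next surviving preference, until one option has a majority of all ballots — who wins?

Round 1: Red 9, Orange 13, Purple 17, Blue 21. Red eliminated.
Round 2: Orange 22, Purple 17, Blue 21. Purple eliminated.
Round 3: Orange 32, Blue 28. Orange has a majority (≥31).

Orange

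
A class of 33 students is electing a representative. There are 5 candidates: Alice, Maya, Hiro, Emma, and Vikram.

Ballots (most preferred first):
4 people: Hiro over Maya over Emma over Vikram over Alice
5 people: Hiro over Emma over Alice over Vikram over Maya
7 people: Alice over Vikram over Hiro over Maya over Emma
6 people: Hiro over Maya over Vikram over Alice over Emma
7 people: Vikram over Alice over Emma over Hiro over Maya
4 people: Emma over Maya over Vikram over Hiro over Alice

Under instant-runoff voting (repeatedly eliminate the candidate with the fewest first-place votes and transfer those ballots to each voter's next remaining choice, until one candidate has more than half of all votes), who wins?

Round 1: Alice 7, Maya 0, Hiro 15, Emma 4, Vikram 7. Maya eliminated.
Round 2: Alice 7, Hiro 15, Emma 4, Vikram 7. Emma eliminated.
Round 3: Alice 7, Hiro 15, Vikram 11. Alice eliminated.
Round 4: Hiro 15, Vikram 18. Vikram has a majority (≥17).

Vikram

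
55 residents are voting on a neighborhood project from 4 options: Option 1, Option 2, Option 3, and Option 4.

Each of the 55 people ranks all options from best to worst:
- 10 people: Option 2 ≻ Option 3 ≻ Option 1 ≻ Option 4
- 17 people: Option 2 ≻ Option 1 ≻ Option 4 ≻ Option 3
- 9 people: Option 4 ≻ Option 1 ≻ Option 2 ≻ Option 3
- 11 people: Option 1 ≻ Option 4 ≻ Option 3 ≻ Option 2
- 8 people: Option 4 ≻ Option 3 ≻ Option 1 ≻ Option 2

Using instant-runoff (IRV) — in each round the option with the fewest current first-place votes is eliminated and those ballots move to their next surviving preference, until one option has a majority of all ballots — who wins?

Round 1: Option 1 11, Option 2 27, Option 3 0, Option 4 17. Option 3 eliminated.
Round 2: Option 1 11, Option 2 27, Option 4 17. Option 1 eliminated.
Round 3: Option 2 27, Option 4 28. Option 4 has a majority (≥28).

Option 4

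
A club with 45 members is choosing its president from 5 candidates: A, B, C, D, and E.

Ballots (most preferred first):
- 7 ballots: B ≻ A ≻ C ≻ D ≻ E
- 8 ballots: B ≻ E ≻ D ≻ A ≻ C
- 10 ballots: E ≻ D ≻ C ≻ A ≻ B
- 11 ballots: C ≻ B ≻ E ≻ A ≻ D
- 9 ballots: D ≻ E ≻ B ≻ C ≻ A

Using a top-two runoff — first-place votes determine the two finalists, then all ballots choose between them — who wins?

B

Round 1 first-place votes: A 0, B 15, C 11, D 9, E 10. B and C advance.
Runoff: B is ranked above C on 24 ballots, C above B on 21.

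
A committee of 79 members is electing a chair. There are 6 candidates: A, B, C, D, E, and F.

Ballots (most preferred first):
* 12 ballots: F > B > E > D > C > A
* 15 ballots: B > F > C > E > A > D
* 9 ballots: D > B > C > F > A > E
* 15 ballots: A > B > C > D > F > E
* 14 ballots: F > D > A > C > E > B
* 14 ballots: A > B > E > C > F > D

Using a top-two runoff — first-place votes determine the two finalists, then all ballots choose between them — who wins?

Round 1 first-place votes: A 29, B 15, C 0, D 9, E 0, F 26. A and F advance.
Runoff: A is ranked above F on 29 ballots, F above A on 50.

F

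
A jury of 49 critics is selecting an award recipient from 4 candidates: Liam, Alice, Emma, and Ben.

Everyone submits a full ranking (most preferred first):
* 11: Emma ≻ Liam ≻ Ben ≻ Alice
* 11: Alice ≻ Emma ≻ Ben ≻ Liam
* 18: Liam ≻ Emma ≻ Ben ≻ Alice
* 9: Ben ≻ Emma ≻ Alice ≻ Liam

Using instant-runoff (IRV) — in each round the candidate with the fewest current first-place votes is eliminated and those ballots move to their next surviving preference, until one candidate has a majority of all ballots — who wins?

Round 1: Liam 18, Alice 11, Emma 11, Ben 9. Ben eliminated.
Round 2: Liam 18, Alice 11, Emma 20. Alice eliminated.
Round 3: Liam 18, Emma 31. Emma has a majority (≥25).

Emma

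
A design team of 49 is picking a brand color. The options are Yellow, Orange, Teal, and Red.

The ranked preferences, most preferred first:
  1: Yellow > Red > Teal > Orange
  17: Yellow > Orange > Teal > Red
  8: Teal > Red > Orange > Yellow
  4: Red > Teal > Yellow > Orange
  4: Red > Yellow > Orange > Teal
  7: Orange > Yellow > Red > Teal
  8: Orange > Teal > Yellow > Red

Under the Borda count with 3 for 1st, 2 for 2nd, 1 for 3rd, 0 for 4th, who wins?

Yellow: 1×3 + 17×3 + 8×0 + 4×1 + 4×2 + 7×2 + 8×1 = 88
Orange: 1×0 + 17×2 + 8×1 + 4×0 + 4×1 + 7×3 + 8×3 = 91
Teal: 1×1 + 17×1 + 8×3 + 4×2 + 4×0 + 7×0 + 8×2 = 66
Red: 1×2 + 17×0 + 8×2 + 4×3 + 4×3 + 7×1 + 8×0 = 49

Orange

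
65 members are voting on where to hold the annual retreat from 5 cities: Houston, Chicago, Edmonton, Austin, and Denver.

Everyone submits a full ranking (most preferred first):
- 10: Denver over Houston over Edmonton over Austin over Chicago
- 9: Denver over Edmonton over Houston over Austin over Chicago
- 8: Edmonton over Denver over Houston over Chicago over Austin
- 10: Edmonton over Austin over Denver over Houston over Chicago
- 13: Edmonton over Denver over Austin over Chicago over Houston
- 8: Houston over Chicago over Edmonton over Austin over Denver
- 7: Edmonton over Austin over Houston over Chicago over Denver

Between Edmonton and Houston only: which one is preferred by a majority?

Edmonton

Edmonton is ranked above Houston on 47 ballots; Houston above Edmonton on 18.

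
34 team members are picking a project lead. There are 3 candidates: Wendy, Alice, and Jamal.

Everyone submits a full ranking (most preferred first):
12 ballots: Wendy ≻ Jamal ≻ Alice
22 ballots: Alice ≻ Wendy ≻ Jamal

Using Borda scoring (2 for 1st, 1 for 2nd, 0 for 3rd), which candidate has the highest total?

Wendy

Wendy: 12×2 + 22×1 = 46
Alice: 12×0 + 22×2 = 44
Jamal: 12×1 + 22×0 = 12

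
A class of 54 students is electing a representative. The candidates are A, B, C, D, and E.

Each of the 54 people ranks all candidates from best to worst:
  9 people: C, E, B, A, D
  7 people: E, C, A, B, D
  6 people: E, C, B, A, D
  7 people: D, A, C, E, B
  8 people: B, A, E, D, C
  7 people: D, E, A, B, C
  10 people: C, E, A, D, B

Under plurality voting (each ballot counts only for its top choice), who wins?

C

First-place votes: A 0, B 8, C 19, D 14, E 13.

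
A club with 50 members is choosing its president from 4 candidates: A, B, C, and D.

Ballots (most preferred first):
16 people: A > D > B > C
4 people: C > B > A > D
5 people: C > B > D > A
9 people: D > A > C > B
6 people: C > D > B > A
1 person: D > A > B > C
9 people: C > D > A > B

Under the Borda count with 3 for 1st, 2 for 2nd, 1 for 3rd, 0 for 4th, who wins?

D

A: 16×3 + 4×1 + 5×0 + 9×2 + 6×0 + 1×2 + 9×1 = 81
B: 16×1 + 4×2 + 5×2 + 9×0 + 6×1 + 1×1 + 9×0 = 41
C: 16×0 + 4×3 + 5×3 + 9×1 + 6×3 + 1×0 + 9×3 = 81
D: 16×2 + 4×0 + 5×1 + 9×3 + 6×2 + 1×3 + 9×2 = 97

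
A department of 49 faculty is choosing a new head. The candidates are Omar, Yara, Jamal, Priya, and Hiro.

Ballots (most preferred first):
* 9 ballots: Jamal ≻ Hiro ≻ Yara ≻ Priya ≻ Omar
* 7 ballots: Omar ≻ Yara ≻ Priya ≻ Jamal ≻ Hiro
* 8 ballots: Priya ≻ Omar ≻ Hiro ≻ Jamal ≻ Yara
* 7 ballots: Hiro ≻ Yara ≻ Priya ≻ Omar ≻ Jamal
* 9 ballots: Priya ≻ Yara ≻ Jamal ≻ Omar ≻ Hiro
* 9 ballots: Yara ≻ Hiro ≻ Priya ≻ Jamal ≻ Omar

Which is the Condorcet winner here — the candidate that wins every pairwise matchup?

Yara

Yara vs Omar: 34–15
Yara vs Jamal: 32–17
Yara vs Priya: 32–17
Yara vs Hiro: 25–24
Yara beats every other candidate.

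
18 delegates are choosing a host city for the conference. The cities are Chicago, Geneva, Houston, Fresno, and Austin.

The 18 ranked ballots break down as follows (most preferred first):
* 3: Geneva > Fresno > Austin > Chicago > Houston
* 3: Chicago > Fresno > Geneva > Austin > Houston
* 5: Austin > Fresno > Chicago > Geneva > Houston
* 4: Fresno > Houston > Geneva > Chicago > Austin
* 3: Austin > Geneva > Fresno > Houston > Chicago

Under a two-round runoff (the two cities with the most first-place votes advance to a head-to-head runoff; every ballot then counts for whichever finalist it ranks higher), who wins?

Round 1 first-place votes: Chicago 3, Geneva 3, Houston 0, Fresno 4, Austin 8. Austin and Fresno advance.
Runoff: Austin is ranked above Fresno on 8 ballots, Fresno above Austin on 10.

Fresno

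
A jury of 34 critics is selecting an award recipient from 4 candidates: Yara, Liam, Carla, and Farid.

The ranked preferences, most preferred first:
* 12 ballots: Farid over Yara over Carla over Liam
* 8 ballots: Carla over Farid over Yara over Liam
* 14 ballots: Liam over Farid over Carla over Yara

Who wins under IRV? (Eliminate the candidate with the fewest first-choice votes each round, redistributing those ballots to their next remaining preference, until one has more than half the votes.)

Round 1: Yara 0, Liam 14, Carla 8, Farid 12. Yara eliminated.
Round 2: Liam 14, Carla 8, Farid 12. Carla eliminated.
Round 3: Liam 14, Farid 20. Farid has a majority (≥18).

Farid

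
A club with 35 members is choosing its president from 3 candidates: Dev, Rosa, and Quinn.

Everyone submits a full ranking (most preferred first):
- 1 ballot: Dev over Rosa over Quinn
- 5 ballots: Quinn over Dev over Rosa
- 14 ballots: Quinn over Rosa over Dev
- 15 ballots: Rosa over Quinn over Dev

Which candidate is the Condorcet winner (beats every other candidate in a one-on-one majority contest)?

Quinn

Quinn vs Dev: 34–1
Quinn vs Rosa: 19–16
Quinn beats every other candidate.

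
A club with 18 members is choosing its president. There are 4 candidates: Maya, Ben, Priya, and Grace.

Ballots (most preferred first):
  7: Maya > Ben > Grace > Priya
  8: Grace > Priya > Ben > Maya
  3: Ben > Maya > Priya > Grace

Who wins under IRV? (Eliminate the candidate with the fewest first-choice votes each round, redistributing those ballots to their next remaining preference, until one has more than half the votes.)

Round 1: Maya 7, Ben 3, Priya 0, Grace 8. Priya eliminated.
Round 2: Maya 7, Ben 3, Grace 8. Ben eliminated.
Round 3: Maya 10, Grace 8. Maya has a majority (≥10).

Maya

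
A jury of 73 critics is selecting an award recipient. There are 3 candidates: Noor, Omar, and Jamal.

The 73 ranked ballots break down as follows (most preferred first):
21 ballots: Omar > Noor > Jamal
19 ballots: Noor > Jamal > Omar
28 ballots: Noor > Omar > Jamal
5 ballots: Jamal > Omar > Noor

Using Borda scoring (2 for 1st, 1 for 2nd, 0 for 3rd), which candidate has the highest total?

Noor

Noor: 21×1 + 19×2 + 28×2 + 5×0 = 115
Omar: 21×2 + 19×0 + 28×1 + 5×1 = 75
Jamal: 21×0 + 19×1 + 28×0 + 5×2 = 29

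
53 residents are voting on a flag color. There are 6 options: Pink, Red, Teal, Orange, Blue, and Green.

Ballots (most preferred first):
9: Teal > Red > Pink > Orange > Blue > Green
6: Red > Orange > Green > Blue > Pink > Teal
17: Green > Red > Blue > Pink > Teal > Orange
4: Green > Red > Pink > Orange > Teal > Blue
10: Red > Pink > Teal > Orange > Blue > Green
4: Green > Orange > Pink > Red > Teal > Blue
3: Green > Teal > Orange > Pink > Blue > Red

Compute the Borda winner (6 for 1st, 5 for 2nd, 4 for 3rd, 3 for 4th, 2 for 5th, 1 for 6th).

Red

Pink: 9×4 + 6×2 + 17×3 + 4×4 + 10×5 + 4×4 + 3×3 = 190
Red: 9×5 + 6×6 + 17×5 + 4×5 + 10×6 + 4×3 + 3×1 = 261
Teal: 9×6 + 6×1 + 17×2 + 4×2 + 10×4 + 4×2 + 3×5 = 165
Orange: 9×3 + 6×5 + 17×1 + 4×3 + 10×3 + 4×5 + 3×4 = 148
Blue: 9×2 + 6×3 + 17×4 + 4×1 + 10×2 + 4×1 + 3×2 = 138
Green: 9×1 + 6×4 + 17×6 + 4×6 + 10×1 + 4×6 + 3×6 = 211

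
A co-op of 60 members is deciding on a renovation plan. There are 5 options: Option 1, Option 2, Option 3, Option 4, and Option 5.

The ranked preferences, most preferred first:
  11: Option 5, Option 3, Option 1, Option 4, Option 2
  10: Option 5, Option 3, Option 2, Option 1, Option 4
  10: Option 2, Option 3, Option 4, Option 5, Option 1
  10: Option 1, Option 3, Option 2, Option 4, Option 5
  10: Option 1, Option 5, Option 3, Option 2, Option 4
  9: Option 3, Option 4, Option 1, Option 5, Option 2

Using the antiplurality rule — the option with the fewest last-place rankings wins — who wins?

Option 3

Last-place votes: Option 1 10, Option 2 20, Option 3 0, Option 4 20, Option 5 10.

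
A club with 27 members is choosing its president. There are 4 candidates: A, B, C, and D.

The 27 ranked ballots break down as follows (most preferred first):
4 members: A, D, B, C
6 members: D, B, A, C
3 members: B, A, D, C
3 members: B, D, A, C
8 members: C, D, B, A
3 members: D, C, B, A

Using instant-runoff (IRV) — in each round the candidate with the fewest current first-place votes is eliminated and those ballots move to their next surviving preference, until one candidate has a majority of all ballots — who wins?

Round 1: A 4, B 6, C 8, D 9. A eliminated.
Round 2: B 6, C 8, D 13. B eliminated.
Round 3: C 8, D 19. D has a majority (≥14).

D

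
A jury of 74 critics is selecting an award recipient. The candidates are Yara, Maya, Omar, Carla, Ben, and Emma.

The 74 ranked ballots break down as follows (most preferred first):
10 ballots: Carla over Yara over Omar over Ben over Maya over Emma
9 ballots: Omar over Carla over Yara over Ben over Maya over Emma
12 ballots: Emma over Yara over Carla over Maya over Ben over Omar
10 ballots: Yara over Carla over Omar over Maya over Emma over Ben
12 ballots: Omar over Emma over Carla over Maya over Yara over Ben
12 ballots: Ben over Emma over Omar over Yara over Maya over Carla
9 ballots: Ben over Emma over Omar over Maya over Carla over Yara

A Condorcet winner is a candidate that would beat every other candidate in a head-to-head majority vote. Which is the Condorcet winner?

Omar

Omar vs Yara: 42–32
Omar vs Maya: 62–12
Omar vs Carla: 42–32
Omar vs Ben: 41–33
Omar vs Emma: 41–33
Omar beats every other candidate.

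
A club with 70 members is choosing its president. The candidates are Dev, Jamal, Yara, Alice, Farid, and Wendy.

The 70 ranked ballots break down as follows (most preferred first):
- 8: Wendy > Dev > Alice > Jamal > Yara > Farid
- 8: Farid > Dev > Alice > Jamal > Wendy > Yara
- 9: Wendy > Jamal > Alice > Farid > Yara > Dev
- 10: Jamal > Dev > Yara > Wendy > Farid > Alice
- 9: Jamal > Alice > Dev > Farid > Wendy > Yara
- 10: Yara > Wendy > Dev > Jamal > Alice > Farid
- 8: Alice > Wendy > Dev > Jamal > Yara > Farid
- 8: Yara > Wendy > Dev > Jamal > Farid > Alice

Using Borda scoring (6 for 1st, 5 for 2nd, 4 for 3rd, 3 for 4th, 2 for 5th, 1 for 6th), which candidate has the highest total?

Dev: 8×5 + 8×5 + 9×1 + 10×5 + 9×4 + 10×4 + 8×4 + 8×4 = 279
Jamal: 8×3 + 8×3 + 9×5 + 10×6 + 9×6 + 10×3 + 8×3 + 8×3 = 285
Yara: 8×2 + 8×1 + 9×2 + 10×4 + 9×1 + 10×6 + 8×2 + 8×6 = 215
Alice: 8×4 + 8×4 + 9×4 + 10×1 + 9×5 + 10×2 + 8×6 + 8×1 = 231
Farid: 8×1 + 8×6 + 9×3 + 10×2 + 9×3 + 10×1 + 8×1 + 8×2 = 164
Wendy: 8×6 + 8×2 + 9×6 + 10×3 + 9×2 + 10×5 + 8×5 + 8×5 = 296

Wendy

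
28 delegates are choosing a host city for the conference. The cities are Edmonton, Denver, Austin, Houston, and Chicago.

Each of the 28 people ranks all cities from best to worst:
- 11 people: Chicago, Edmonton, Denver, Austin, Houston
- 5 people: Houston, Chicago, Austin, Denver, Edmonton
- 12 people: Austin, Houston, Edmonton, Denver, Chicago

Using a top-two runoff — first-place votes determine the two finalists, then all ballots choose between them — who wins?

Chicago

Round 1 first-place votes: Edmonton 0, Denver 0, Austin 12, Houston 5, Chicago 11. Austin and Chicago advance.
Runoff: Austin is ranked above Chicago on 12 ballots, Chicago above Austin on 16.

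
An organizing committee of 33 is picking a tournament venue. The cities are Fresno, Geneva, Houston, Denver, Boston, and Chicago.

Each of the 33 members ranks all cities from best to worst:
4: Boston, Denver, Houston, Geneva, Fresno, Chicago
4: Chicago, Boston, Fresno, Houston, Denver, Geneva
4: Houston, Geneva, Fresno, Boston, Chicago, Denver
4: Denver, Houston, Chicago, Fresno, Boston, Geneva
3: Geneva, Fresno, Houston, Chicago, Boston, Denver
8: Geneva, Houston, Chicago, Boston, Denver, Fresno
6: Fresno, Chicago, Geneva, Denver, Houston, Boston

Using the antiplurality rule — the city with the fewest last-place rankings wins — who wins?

Last-place votes: Fresno 8, Geneva 8, Houston 0, Denver 7, Boston 6, Chicago 4.

Houston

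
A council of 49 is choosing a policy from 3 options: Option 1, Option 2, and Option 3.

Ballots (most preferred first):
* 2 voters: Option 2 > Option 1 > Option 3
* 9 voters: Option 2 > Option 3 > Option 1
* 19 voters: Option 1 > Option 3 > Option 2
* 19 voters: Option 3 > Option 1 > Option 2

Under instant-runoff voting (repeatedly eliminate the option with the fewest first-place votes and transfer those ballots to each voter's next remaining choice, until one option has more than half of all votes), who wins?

Option 3

Round 1: Option 1 19, Option 2 11, Option 3 19. Option 2 eliminated.
Round 2: Option 1 21, Option 3 28. Option 3 has a majority (≥25).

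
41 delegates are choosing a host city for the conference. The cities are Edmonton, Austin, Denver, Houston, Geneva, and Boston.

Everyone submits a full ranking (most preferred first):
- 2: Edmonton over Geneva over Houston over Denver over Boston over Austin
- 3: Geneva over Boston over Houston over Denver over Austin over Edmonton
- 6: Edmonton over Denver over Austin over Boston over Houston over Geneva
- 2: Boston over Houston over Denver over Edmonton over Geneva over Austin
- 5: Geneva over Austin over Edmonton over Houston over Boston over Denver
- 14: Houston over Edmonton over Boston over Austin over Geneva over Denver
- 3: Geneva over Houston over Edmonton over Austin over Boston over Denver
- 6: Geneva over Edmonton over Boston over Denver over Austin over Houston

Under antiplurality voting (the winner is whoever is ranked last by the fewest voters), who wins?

Boston

Last-place votes: Edmonton 3, Austin 4, Denver 22, Houston 6, Geneva 6, Boston 0.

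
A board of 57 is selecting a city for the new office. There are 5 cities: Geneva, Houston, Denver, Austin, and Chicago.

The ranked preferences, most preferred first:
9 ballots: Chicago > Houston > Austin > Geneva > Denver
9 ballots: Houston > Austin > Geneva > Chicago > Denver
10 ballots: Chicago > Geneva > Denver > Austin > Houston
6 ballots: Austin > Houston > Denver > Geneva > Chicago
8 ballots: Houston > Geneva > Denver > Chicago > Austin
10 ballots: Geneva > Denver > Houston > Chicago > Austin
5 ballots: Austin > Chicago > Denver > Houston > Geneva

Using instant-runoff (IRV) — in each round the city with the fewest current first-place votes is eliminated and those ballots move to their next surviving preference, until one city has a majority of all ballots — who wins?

Houston

Round 1: Geneva 10, Houston 17, Denver 0, Austin 11, Chicago 19. Denver eliminated.
Round 2: Geneva 10, Houston 17, Austin 11, Chicago 19. Geneva eliminated.
Round 3: Houston 27, Austin 11, Chicago 19. Austin eliminated.
Round 4: Houston 33, Chicago 24. Houston has a majority (≥29).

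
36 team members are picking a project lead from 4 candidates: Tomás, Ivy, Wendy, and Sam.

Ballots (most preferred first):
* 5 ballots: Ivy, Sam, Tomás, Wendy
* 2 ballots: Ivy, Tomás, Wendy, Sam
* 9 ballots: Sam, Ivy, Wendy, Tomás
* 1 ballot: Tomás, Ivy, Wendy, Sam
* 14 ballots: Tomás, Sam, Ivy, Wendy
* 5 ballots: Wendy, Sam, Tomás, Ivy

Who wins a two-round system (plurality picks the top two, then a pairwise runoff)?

Sam

Round 1 first-place votes: Tomás 15, Ivy 7, Wendy 5, Sam 9. Tomás and Sam advance.
Runoff: Tomás is ranked above Sam on 17 ballots, Sam above Tomás on 19.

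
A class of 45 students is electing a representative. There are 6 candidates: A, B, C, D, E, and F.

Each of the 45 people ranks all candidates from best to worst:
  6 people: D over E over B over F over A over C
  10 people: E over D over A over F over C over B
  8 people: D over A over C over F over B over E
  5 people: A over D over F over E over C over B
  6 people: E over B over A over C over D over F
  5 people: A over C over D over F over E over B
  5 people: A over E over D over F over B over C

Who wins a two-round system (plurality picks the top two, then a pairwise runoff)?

A

Round 1 first-place votes: A 15, B 0, C 0, D 14, E 16, F 0. E and A advance.
Runoff: E is ranked above A on 22 ballots, A above E on 23.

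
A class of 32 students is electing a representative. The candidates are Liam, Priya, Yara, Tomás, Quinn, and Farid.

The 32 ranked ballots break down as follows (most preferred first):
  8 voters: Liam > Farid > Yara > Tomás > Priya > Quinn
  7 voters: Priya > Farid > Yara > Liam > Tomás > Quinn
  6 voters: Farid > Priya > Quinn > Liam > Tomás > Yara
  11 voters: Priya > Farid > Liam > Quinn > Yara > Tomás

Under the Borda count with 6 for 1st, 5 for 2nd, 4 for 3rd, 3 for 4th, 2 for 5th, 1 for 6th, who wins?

Farid

Liam: 8×6 + 7×3 + 6×3 + 11×4 = 131
Priya: 8×2 + 7×6 + 6×5 + 11×6 = 154
Yara: 8×4 + 7×4 + 6×1 + 11×2 = 88
Tomás: 8×3 + 7×2 + 6×2 + 11×1 = 61
Quinn: 8×1 + 7×1 + 6×4 + 11×3 = 72
Farid: 8×5 + 7×5 + 6×6 + 11×5 = 166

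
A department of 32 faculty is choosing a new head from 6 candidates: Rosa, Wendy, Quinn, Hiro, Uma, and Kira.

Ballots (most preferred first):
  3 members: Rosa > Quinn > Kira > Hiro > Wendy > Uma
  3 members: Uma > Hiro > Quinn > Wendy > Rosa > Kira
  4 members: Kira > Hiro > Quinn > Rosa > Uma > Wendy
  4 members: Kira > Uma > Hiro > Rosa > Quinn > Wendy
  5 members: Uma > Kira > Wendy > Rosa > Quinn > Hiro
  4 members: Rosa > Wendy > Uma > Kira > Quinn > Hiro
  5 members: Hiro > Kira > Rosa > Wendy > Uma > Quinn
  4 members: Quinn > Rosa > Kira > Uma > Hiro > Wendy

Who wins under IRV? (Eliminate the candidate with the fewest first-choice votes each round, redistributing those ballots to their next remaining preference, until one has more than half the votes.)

Round 1: Rosa 7, Wendy 0, Quinn 4, Hiro 5, Uma 8, Kira 8. Wendy eliminated.
Round 2: Rosa 7, Quinn 4, Hiro 5, Uma 8, Kira 8. Quinn eliminated.
Round 3: Rosa 11, Hiro 5, Uma 8, Kira 8. Hiro eliminated.
Round 4: Rosa 11, Uma 8, Kira 13. Uma eliminated.
Round 5: Rosa 14, Kira 18. Kira has a majority (≥17).

Kira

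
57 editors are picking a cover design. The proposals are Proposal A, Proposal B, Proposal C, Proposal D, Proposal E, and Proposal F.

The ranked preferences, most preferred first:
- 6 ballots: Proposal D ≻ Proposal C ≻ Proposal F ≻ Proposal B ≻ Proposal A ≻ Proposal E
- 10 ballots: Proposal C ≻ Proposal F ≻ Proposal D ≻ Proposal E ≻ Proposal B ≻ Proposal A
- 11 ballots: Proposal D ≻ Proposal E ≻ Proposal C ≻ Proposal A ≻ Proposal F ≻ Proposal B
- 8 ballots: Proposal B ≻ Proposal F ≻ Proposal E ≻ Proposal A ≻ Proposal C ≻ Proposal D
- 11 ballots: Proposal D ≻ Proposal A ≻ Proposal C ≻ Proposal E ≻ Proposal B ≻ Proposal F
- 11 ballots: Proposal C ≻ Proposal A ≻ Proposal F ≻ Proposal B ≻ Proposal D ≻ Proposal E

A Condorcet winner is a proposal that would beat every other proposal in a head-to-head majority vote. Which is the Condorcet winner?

Proposal C

Proposal C vs Proposal A: 38–19
Proposal C vs Proposal B: 49–8
Proposal C vs Proposal D: 29–28
Proposal C vs Proposal E: 38–19
Proposal C vs Proposal F: 49–8
Proposal C beats every other proposal.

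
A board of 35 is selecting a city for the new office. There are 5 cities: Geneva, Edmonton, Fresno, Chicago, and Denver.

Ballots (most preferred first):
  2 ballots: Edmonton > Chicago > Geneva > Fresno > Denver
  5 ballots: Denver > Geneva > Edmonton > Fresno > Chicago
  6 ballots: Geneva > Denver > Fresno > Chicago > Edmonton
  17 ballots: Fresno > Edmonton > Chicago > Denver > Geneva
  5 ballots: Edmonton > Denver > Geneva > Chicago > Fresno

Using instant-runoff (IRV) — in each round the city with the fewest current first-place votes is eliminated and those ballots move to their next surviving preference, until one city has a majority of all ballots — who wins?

Geneva

Round 1: Geneva 6, Edmonton 7, Fresno 17, Chicago 0, Denver 5. Chicago eliminated.
Round 2: Geneva 6, Edmonton 7, Fresno 17, Denver 5. Denver eliminated.
Round 3: Geneva 11, Edmonton 7, Fresno 17. Edmonton eliminated.
Round 4: Geneva 18, Fresno 17. Geneva has a majority (≥18).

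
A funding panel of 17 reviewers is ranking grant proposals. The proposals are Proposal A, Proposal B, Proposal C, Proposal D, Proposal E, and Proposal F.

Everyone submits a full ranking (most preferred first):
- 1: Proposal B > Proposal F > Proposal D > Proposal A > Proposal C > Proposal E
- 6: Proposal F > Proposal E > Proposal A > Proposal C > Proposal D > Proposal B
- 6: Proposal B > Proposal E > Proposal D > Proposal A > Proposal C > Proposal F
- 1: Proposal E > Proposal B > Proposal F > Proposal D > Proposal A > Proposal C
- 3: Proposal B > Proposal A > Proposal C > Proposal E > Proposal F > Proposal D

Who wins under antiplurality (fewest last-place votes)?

Last-place votes: Proposal A 0, Proposal B 6, Proposal C 1, Proposal D 3, Proposal E 1, Proposal F 6.

Proposal A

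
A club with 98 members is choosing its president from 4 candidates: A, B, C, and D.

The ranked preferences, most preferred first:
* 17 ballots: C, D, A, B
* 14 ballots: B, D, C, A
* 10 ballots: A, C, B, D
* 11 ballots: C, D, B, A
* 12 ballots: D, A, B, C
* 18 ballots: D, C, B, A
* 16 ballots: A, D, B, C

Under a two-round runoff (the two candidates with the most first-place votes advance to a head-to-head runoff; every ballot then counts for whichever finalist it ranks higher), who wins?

D

Round 1 first-place votes: A 26, B 14, C 28, D 30. D and C advance.
Runoff: D is ranked above C on 60 ballots, C above D on 38.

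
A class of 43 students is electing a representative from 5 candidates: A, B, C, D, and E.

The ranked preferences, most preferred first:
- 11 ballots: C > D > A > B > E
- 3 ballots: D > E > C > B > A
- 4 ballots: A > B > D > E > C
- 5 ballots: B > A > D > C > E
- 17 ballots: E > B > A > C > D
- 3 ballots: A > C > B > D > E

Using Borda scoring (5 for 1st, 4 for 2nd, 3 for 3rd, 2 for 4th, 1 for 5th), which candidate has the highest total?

A: 11×3 + 3×1 + 4×5 + 5×4 + 17×3 + 3×5 = 142
B: 11×2 + 3×2 + 4×4 + 5×5 + 17×4 + 3×3 = 146
C: 11×5 + 3×3 + 4×1 + 5×2 + 17×2 + 3×4 = 124
D: 11×4 + 3×5 + 4×3 + 5×3 + 17×1 + 3×2 = 109
E: 11×1 + 3×4 + 4×2 + 5×1 + 17×5 + 3×1 = 124

B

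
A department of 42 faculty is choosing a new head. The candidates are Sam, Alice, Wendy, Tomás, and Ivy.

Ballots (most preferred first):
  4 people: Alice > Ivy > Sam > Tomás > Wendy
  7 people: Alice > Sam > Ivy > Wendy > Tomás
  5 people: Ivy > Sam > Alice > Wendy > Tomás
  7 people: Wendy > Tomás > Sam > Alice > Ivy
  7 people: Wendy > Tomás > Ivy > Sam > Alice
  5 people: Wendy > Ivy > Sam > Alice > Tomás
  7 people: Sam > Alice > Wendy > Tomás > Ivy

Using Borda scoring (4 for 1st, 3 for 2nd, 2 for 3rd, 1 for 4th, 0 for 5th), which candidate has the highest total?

Sam: 4×2 + 7×3 + 5×3 + 7×2 + 7×1 + 5×2 + 7×4 = 103
Alice: 4×4 + 7×4 + 5×2 + 7×1 + 7×0 + 5×1 + 7×3 = 87
Wendy: 4×0 + 7×1 + 5×1 + 7×4 + 7×4 + 5×4 + 7×2 = 102
Tomás: 4×1 + 7×0 + 5×0 + 7×3 + 7×3 + 5×0 + 7×1 = 53
Ivy: 4×3 + 7×2 + 5×4 + 7×0 + 7×2 + 5×3 + 7×0 = 75

Sam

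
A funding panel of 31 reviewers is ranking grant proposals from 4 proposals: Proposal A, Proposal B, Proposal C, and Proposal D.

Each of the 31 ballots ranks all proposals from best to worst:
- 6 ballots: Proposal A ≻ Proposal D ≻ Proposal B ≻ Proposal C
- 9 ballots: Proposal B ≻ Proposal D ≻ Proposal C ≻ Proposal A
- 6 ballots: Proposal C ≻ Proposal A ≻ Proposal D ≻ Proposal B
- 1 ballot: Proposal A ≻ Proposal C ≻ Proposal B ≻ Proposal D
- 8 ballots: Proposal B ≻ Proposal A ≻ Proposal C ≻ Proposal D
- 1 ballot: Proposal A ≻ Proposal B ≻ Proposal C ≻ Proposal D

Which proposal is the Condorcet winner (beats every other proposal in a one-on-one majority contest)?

Proposal B

Proposal B vs Proposal A: 17–14
Proposal B vs Proposal C: 24–7
Proposal B vs Proposal D: 19–12
Proposal B beats every other proposal.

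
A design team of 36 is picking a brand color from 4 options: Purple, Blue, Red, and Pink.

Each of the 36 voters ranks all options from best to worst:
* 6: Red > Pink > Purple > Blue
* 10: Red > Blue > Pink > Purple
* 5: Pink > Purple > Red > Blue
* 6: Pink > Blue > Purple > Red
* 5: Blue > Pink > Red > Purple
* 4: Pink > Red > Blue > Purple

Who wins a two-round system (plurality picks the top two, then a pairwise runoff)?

Round 1 first-place votes: Purple 0, Blue 5, Red 16, Pink 15. Red and Pink advance.
Runoff: Red is ranked above Pink on 16 ballots, Pink above Red on 20.

Pink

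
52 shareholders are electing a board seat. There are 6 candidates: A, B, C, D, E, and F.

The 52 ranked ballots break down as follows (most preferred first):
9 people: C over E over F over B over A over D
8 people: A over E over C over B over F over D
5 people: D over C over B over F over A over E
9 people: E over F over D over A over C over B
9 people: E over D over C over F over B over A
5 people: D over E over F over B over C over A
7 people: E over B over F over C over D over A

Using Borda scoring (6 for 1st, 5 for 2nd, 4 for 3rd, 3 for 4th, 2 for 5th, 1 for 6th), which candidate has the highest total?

E

A: 9×2 + 8×6 + 5×2 + 9×3 + 9×1 + 5×1 + 7×1 = 124
B: 9×3 + 8×3 + 5×4 + 9×1 + 9×2 + 5×3 + 7×5 = 148
C: 9×6 + 8×4 + 5×5 + 9×2 + 9×4 + 5×2 + 7×3 = 196
D: 9×1 + 8×1 + 5×6 + 9×4 + 9×5 + 5×6 + 7×2 = 172
E: 9×5 + 8×5 + 5×1 + 9×6 + 9×6 + 5×5 + 7×6 = 265
F: 9×4 + 8×2 + 5×3 + 9×5 + 9×3 + 5×4 + 7×4 = 187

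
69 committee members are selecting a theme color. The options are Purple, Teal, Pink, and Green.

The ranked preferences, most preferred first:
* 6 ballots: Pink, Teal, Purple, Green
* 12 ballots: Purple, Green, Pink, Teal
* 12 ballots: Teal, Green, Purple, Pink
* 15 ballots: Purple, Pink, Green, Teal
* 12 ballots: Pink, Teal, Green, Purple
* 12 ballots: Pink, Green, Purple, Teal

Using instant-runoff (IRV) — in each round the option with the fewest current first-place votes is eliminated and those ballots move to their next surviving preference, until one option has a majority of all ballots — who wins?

Purple

Round 1: Purple 27, Teal 12, Pink 30, Green 0. Green eliminated.
Round 2: Purple 27, Teal 12, Pink 30. Teal eliminated.
Round 3: Purple 39, Pink 30. Purple has a majority (≥35).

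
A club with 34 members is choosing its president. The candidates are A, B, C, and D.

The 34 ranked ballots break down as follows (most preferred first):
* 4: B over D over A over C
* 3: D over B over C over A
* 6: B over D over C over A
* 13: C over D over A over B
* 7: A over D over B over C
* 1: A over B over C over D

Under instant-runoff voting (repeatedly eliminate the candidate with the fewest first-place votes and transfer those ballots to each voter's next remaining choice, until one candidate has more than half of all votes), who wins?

B

Round 1: A 8, B 10, C 13, D 3. D eliminated.
Round 2: A 8, B 13, C 13. A eliminated.
Round 3: B 21, C 13. B has a majority (≥18).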